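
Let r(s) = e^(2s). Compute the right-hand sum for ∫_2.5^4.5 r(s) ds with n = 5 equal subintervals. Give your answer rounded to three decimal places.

5778.165

Δs = (4.5 − 2.5)/5 = 0.4.
Right endpoints: 2.9, 3.3, 3.7, 4.1, 4.5.
r(2.9) ≈ 330.300, r(3.3) ≈ 735.095, r(3.7) ≈ 1635.984, r(4.1) ≈ 3640.950, r(4.5) ≈ 8103.084.
Sum = Δs · [r(2.9) + r(3.3) + r(3.7) + r(4.1) + r(4.5)].
Sum ≈ 5778.165.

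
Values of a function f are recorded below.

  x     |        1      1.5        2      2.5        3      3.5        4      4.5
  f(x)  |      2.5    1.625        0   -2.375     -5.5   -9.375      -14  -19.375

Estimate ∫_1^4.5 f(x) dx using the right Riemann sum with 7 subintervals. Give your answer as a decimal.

-24.5

Δx = 0.5.
Sum = 0.5·[1.625 + 0 + (-2.375) + (-5.5) + (-9.375) + (-14) + (-19.375)] = -24.5.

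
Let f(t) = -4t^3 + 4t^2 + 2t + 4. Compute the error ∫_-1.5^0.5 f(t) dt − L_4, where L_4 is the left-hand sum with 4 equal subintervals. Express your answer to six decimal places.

-5.333333

Exact integral: ∫_-1.5^0.5 f(t) dt ≈ 15.66666667.
L_4 = 21.
Error ≈ 15.66666667 − 21 ≈ -5.333333.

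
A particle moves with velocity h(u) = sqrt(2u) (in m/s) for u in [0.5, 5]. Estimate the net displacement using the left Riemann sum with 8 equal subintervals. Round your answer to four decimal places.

9.5818

Δu = (5 − 0.5)/8 = 0.5625.
Left endpoints: 0.5, 1.0625, 1.625, 2.1875, 2.75, 3.3125, 3.875, 4.4375.
h(0.5) ≈ 1.0000, h(1.0625) ≈ 1.4577, h(1.625) ≈ 1.8028, h(2.1875) ≈ 2.0917, h(2.75) ≈ 2.3452, h(3.3125) ≈ 2.5739, h(3.875) ≈ 2.7839, h(4.4375) ≈ 2.9791.
Sum = Δu · [h(0.5) + h(1.0625) + h(1.625) + ...].
Sum ≈ 9.5818.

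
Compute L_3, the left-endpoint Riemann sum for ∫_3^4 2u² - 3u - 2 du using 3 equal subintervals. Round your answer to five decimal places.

10.37037

Δu = (4 − 3)/3 = 1/3.
Left endpoints: 3, 10/3, 11/3.
f(3) = 7, f(10/3) = 92/9, f(11/3) = 125/9.
Sum = Δu · [f(3) + f(10/3) + f(11/3)].
Sum ≈ 10.37037.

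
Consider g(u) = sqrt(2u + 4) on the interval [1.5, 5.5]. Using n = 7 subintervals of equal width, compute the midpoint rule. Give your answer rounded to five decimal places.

Δu = (5.5 − 1.5)/7 = 4/7.
Midpoints: 25/14, 33/14, 41/14, 3.5, 57/14, 65/14, 73/14.
g(25/14) ≈ 2.75162, g(33/14) ≈ 2.95200, g(41/14) ≈ 3.13961, g(3.5) ≈ 3.31662, g(57/14) ≈ 3.48466, g(65/14) ≈ 3.64496, g(73/14) ≈ 3.79850.
Sum = Δu · [g(25/14) + g(33/14) + g(41/14) + ...].
Sum ≈ 13.19312.

13.19312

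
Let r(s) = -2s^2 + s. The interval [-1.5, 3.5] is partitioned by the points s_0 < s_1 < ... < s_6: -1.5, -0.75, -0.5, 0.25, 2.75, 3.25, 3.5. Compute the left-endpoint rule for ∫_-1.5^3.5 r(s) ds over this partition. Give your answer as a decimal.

-16.0625

Subinterval widths: 0.75, 0.25, 0.75, 2.5, 0.5, 0.25.
Left endpoints: -1.5, -0.75, -0.5, 0.25, 2.75, 3.25.
r(-1.5) = -6, r(-0.75) = -1.875, r(-0.5) = -1, r(0.25) = 0.125, r(2.75) = -12.375, r(3.25) = -17.875.
Sum = Σ Δs_i · r(s_i).
Sum = -16.0625.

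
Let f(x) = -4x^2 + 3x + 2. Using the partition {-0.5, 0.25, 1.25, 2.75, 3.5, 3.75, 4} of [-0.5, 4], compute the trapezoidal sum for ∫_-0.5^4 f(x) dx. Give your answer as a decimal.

Subinterval widths: 0.75, 1, 1.5, 0.75, 0.25, 0.25.
f(-0.5) = -0.5, f(0.25) = 2.5, f(1.25) = -0.5, f(2.75) = -20, f(3.5) = -36.5, f(3.75) = -43, f(4) = -50.
On each subinterval the trapezoid contributes (Δx_i/2)·[f(x_{i-1}) + f(x_i)].
Sum = -56.375.

-56.375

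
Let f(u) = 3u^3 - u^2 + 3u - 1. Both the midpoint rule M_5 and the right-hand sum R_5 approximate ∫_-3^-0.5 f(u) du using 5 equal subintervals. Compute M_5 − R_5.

M_5 = -84.4140625.
R_5 = -62.8125.
M_5 − R_5 = -21.6015625.

-21.6015625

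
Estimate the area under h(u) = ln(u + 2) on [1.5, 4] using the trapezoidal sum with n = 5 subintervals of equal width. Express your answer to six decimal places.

3.863409

Δu = (4 − 1.5)/5 = 0.5.
h(1.5) ≈ 1.252763, h(2) ≈ 1.386294, h(2.5) ≈ 1.504077, h(3) ≈ 1.609438, h(3.5) ≈ 1.704748, h(4) ≈ 1.791759.
T_5 = (Δu/2)·[h(u_0) + 2h(u_1) + ... + 2h(u_{4}) + h(u_5)].
Sum ≈ 3.863409.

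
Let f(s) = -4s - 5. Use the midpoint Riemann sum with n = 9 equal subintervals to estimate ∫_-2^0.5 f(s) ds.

-5

Δs = (0.5 − (-2))/9 = 5/18.
Midpoints: -67/36, -19/12, -47/36, -37/36, -0.75, -17/36, -7/36, 1/12, 13/36.
f(-67/36) = 22/9, f(-19/12) = 4/3, f(-47/36) = 2/9, f(-37/36) = -8/9, f(-0.75) = -2, f(-17/36) = -28/9, f(-7/36) = -38/9, f(1/12) = -16/3, f(13/36) = -58/9.
Sum = Δs · [f(-67/36) + f(-19/12) + f(-47/36) + ...].
Sum = -5.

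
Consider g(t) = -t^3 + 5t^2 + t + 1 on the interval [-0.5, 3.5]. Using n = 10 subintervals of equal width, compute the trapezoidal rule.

Δt = (3.5 − (-0.5))/10 = 0.4.
g(-0.5) = 1.875, g(-0.1) = 0.951, g(0.3) = 1.723, g(0.7) = 3.807, g(1.1) = 6.819, g(1.5) = 10.375, g(1.9) = 14.091, g(2.3) = 17.583, g(2.7) = 20.467, g(3.1) = 22.359, g(3.5) = 22.875.
T_10 = (Δt/2)·[g(t_0) + 2g(t_1) + ... + 2g(t_{9}) + g(t_10)].
Sum = 44.22.

44.22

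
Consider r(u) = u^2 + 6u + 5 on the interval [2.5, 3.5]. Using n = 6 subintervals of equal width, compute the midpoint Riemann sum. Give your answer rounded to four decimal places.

32.0810

Δu = (3.5 − 2.5)/6 = 1/6.
Midpoints: 31/12, 2.75, 35/12, 37/12, 3.25, 41/12.
r(31/12) = 3913/144, r(2.75) = 29.0625, r(35/12) = 4465/144, r(37/12) = 4753/144, r(3.25) = 35.0625, r(41/12) = 5353/144.
Sum = Δu · [r(31/12) + r(2.75) + r(35/12) + ...].
Sum ≈ 32.0810.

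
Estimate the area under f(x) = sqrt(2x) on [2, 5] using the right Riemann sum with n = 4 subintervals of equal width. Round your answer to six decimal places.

8.301535

Δx = (5 − 2)/4 = 0.75.
Right endpoints: 2.75, 3.5, 4.25, 5.
f(2.75) ≈ 2.345208, f(3.5) ≈ 2.645751, f(4.25) ≈ 2.915476, f(5) ≈ 3.162278.
Sum = Δx · [f(2.75) + f(3.5) + f(4.25) + f(5)].
Sum ≈ 8.301535.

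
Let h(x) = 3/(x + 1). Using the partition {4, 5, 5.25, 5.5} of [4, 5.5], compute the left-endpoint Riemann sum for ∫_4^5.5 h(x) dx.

0.845

Subinterval widths: 1, 0.25, 0.25.
Left endpoints: 4, 5, 5.25.
h(4) = 0.6, h(5) = 0.5, h(5.25) = 0.48.
Sum = Σ Δx_i · h(x_i).
Sum = 0.845.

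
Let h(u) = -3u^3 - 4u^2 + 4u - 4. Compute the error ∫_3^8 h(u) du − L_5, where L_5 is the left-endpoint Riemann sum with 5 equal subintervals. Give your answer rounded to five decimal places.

Exact integral: ∫_3^8 h(u) du ≈ -3567.9166667.
L_5 = -2785.
Error ≈ -3567.9166667 − (-2785) ≈ -782.91667.

-782.91667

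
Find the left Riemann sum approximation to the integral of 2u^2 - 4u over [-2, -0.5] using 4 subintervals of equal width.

Δu = (-0.5 − (-2))/4 = 0.375.
Left endpoints: -2, -1.625, -1.25, -0.875.
f(-2) = 16, f(-1.625) = 11.78125, f(-1.25) = 8.125, f(-0.875) = 5.03125.
Sum = Δu · [f(-2) + f(-1.625) + f(-1.25) + f(-0.875)].
Sum = 15.3515625.

15.3515625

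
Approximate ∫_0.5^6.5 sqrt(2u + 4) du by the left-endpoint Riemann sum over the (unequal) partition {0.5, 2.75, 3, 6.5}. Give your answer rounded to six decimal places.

Subinterval widths: 2.25, 0.25, 3.5.
Left endpoints: 0.5, 2.75, 3.
f(0.5) ≈ 2.236068, f(2.75) ≈ 3.082207, f(3) ≈ 3.162278.
Sum = Σ Δu_i · f(u_i).
Sum ≈ 16.869677.

16.869677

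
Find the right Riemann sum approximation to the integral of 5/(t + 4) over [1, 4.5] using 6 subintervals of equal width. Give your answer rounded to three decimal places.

2.537

Δt = (4.5 − 1)/6 = 7/12.
Right endpoints: 19/12, 13/6, 2.75, 10/3, 47/12, 4.5.
f(19/12) = 60/67, f(13/6) = 30/37, f(2.75) = 20/27, f(10/3) = 15/22, f(47/12) = 12/19, f(4.5) = 10/17.
Sum = Δt · [f(19/12) + f(13/6) + f(2.75) + ...].
Sum ≈ 2.537.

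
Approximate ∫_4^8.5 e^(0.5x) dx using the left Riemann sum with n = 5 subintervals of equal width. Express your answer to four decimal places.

99.3199

Δx = (8.5 − 4)/5 = 0.9.
Left endpoints: 4, 4.9, 5.8, 6.7, 7.6.
f(4) ≈ 7.3891, f(4.9) ≈ 11.5883, f(5.8) ≈ 18.1741, f(6.7) ≈ 28.5027, f(7.6) ≈ 44.7012.
Sum = Δx · [f(4) + f(4.9) + f(5.8) + f(6.7) + f(7.6)].
Sum ≈ 99.3199.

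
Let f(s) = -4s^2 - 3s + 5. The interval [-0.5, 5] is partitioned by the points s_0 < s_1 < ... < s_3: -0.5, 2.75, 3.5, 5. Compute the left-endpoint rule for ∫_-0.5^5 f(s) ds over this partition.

-89

Subinterval widths: 3.25, 0.75, 1.5.
Left endpoints: -0.5, 2.75, 3.5.
f(-0.5) = 5.5, f(2.75) = -33.5, f(3.5) = -54.5.
Sum = Σ Δs_i · f(s_i).
Sum = -89.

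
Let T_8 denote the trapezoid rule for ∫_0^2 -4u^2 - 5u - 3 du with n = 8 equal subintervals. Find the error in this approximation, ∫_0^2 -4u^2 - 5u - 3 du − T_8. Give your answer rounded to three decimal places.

0.083

Exact integral: ∫_0^2 f(u) du ≈ -26.66667.
T_8 = -26.75.
Error ≈ -26.66667 − (-26.75) ≈ 0.083.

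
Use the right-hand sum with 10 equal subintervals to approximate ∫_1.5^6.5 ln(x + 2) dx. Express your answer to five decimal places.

9.02422

Δx = (6.5 − 1.5)/10 = 0.5.
Right endpoints: 2, 2.5, 3, 3.5, 4, 4.5, 5, 5.5, 6, 6.5.
f(2) ≈ 1.38629, f(2.5) ≈ 1.50408, f(3) ≈ 1.60944, f(3.5) ≈ 1.70475, f(4) ≈ 1.79176, f(4.5) ≈ 1.87180, f(5) ≈ 1.94591, f(5.5) ≈ 2.01490, f(6) ≈ 2.07944, f(6.5) ≈ 2.14007.
Sum = Δx · [f(2) + f(2.5) + f(3) + ...].
Sum ≈ 9.02422.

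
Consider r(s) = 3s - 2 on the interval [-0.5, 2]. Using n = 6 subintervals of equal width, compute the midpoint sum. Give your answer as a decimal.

Δs = (2 − (-0.5))/6 = 5/12.
Midpoints: -7/24, 0.125, 13/24, 23/24, 1.375, 43/24.
r(-7/24) = -2.875, r(0.125) = -1.625, r(13/24) = -0.375, r(23/24) = 0.875, r(1.375) = 2.125, r(43/24) = 3.375.
Sum = Δs · [r(-7/24) + r(0.125) + r(13/24) + ...].
Sum = 0.625.

0.625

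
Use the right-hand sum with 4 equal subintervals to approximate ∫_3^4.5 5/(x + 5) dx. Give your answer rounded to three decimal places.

0.841

Δx = (4.5 − 3)/4 = 0.375.
Right endpoints: 3.375, 3.75, 4.125, 4.5.
f(3.375) = 40/67, f(3.75) = 4/7, f(4.125) = 40/73, f(4.5) = 10/19.
Sum = Δx · [f(3.375) + f(3.75) + f(4.125) + f(4.5)].
Sum ≈ 0.841.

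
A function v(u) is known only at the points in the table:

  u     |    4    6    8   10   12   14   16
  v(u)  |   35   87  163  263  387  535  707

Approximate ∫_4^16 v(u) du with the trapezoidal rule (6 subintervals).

Δu = 2.
T_6 = (2/2)·[35 + 2·87 + 2·163 + 2·263 + 2·387 + 2·535 + 707] = 3612.

3612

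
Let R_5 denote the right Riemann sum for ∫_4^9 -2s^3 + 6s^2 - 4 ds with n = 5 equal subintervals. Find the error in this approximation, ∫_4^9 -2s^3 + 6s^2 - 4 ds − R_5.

Exact integral: ∫_4^9 f(s) ds = -1842.5.
R_5 = -2340.
Error = -1842.5 − (-2340) = 497.5.

497.5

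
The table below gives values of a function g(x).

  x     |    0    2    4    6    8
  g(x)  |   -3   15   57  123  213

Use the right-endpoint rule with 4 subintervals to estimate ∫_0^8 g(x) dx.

816

Δx = 2.
Sum = 2·[15 + 57 + 123 + 213] = 816.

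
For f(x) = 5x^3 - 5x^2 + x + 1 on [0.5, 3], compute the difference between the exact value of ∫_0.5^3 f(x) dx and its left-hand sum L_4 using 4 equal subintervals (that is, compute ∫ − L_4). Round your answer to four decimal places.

Exact integral: ∫_0.5^3 f(x) dx ≈ 63.255208.
L_4 ≈ 37.612305.
Error ≈ 63.255208 − 37.612305 ≈ 25.6429.

25.6429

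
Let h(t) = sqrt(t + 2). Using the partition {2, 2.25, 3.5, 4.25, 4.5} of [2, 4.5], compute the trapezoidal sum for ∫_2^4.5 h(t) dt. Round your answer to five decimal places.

5.71006

Subinterval widths: 0.25, 1.25, 0.75, 0.25.
h(2) ≈ 2.00000, h(2.25) ≈ 2.06155, h(3.5) ≈ 2.34521, h(4.25) ≈ 2.50000, h(4.5) ≈ 2.54951.
On each subinterval the trapezoid contributes (Δt_i/2)·[h(t_{i-1}) + h(t_i)].
Sum ≈ 5.71006.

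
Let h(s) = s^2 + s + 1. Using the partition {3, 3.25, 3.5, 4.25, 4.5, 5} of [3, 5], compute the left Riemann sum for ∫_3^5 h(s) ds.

38.21875

Subinterval widths: 0.25, 0.25, 0.75, 0.25, 0.5.
Left endpoints: 3, 3.25, 3.5, 4.25, 4.5.
h(3) = 13, h(3.25) = 14.8125, h(3.5) = 16.75, h(4.25) = 23.3125, h(4.5) = 25.75.
Sum = Σ Δs_i · h(s_i).
Sum = 38.21875.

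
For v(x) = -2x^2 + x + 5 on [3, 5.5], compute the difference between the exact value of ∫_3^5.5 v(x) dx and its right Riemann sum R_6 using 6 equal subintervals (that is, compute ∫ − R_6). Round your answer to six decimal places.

Exact integral: ∫_3^5.5 v(x) dx ≈ -69.79166667.
R_6 ≈ -78.26967593.
Error ≈ -69.79166667 − (-78.26967593) ≈ 8.478009.

8.478009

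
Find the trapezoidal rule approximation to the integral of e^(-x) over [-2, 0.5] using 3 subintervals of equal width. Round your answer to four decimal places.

Δx = (0.5 − (-2))/3 = 5/6.
f(-2) ≈ 7.3891, f(-7/6) ≈ 3.2113, f(-1/3) ≈ 1.3956, f(0.5) ≈ 0.6065.
T_3 = (Δx/2)·[f(x_0) + 2f(x_1) + 2f(x_2) + f(x_3)].
Sum ≈ 7.1706.

7.1706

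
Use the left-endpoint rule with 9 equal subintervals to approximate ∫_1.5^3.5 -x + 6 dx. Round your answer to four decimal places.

Δx = (3.5 − 1.5)/9 = 2/9.
Left endpoints: 1.5, 31/18, 35/18, 13/6, 43/18, 47/18, 17/6, 55/18, 59/18.
f(1.5) = 4.5, f(31/18) = 77/18, f(35/18) = 73/18, f(13/6) = 23/6, f(43/18) = 65/18, f(47/18) = 61/18, f(17/6) = 19/6, f(55/18) = 53/18, f(59/18) = 49/18.
Sum = Δx · [f(1.5) + f(31/18) + f(35/18) + ...].
Sum ≈ 7.2222.

7.2222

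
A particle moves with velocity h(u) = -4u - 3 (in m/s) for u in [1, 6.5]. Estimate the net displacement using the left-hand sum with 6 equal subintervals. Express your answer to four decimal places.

Δu = (6.5 − 1)/6 = 11/12.
Left endpoints: 1, 23/12, 17/6, 3.75, 14/3, 67/12.
h(1) = -7, h(23/12) = -32/3, h(17/6) = -43/3, h(3.75) = -18, h(14/3) = -65/3, h(67/12) = -76/3.
Sum = Δu · [h(1) + h(23/12) + h(17/6) + ...].
Sum ≈ -88.9167.

-88.9167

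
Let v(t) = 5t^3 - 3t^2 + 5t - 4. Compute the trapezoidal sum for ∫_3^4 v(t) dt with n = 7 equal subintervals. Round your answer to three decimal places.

195.418

Δt = (4 − 3)/7 = 1/7.
v(3) = 119, v(22/7) = 47094/343, v(23/7) = 53989/343, v(24/7) = 61532/343, v(25/7) = 69753/343, v(26/7) = 78682/343, v(27/7) = 88349/343, v(4) = 288.
T_7 = (Δt/2)·[v(t_0) + 2v(t_1) + ... + 2v(t_{6}) + v(t_7)].
Sum ≈ 195.418.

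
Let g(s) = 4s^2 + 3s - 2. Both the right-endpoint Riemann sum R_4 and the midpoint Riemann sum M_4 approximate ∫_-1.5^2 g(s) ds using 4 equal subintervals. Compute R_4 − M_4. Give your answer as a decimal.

10.3359375

R_4 = 20.234375.
M_4 = 9.8984375.
R_4 − M_4 = 10.3359375.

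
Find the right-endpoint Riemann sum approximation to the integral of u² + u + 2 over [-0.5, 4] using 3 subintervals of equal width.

Δu = (4 − (-0.5))/3 = 1.5.
Right endpoints: 1, 2.5, 4.
f(1) = 4, f(2.5) = 10.75, f(4) = 22.
Sum = Δu · [f(1) + f(2.5) + f(4)].
Sum = 55.125.

55.125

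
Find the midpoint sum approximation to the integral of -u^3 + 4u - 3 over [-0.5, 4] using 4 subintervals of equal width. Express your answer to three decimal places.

-43.493

Δu = (4 − (-0.5))/4 = 1.125.
Midpoints: 0.0625, 1.1875, 2.3125, 3.4375.
f(0.0625) = -11265/4096, f(1.1875) = 309/4096, f(2.3125) = -25053/4096, f(3.4375) = -122343/4096.
Sum = Δu · [f(0.0625) + f(1.1875) + f(2.3125) + f(3.4375)].
Sum ≈ -43.493.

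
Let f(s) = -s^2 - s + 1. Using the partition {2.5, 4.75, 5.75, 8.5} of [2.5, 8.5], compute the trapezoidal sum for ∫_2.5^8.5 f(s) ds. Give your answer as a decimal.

Subinterval widths: 2.25, 1, 2.75.
f(2.5) = -7.75, f(4.75) = -26.3125, f(5.75) = -37.8125, f(8.5) = -79.75.
On each subinterval the trapezoid contributes (Δs_i/2)·[f(s_{i-1}) + f(s_i)].
Sum = -232.03125.

-232.03125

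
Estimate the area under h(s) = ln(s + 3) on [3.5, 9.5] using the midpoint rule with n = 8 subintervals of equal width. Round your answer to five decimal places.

13.40662

Δs = (9.5 − 3.5)/8 = 0.75.
Midpoints: 3.875, 4.625, 5.375, 6.125, 6.875, 7.625, 8.375, 9.125.
h(3.875) ≈ 1.92789, h(4.625) ≈ 2.03143, h(5.375) ≈ 2.12525, h(6.125) ≈ 2.21102, h(6.875) ≈ 2.29001, h(7.625) ≈ 2.36321, h(8.375) ≈ 2.43142, h(9.125) ≈ 2.49527.
Sum = Δs · [h(3.875) + h(4.625) + h(5.375) + ...].
Sum ≈ 13.40662.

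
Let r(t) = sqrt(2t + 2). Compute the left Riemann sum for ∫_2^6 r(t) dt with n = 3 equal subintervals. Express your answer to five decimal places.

11.67988

Δt = (6 − 2)/3 = 4/3.
Left endpoints: 2, 10/3, 14/3.
r(2) ≈ 2.44949, r(10/3) ≈ 2.94392, r(14/3) ≈ 3.36650.
Sum = Δt · [r(2) + r(10/3) + r(14/3)].
Sum ≈ 11.67988.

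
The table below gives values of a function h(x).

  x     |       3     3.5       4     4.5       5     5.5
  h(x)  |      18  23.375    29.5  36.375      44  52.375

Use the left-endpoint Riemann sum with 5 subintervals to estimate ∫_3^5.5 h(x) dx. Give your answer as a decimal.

75.625

Δx = 0.5.
Sum = 0.5·[18 + 23.375 + 29.5 + 36.375 + 44] = 75.625.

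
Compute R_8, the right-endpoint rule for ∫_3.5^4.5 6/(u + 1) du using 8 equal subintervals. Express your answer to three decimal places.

Δu = (4.5 − 3.5)/8 = 0.125.
Right endpoints: 3.625, 3.75, 3.875, 4, 4.125, 4.25, 4.375, 4.5.
f(3.625) = 48/37, f(3.75) = 24/19, f(3.875) = 16/13, f(4) = 1.2, f(4.125) = 48/41, f(4.25) = 8/7, f(4.375) = 48/43, f(4.5) = 12/11.
Sum = Δu · [f(3.625) + f(3.75) + f(3.875) + ...].
Sum ≈ 1.189.

1.189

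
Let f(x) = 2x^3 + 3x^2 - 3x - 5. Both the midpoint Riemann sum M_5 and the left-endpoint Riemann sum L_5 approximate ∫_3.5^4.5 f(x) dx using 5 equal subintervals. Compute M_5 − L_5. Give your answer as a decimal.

11.48

M_5 = 161.16.
L_5 = 149.68.
M_5 − L_5 = 11.48.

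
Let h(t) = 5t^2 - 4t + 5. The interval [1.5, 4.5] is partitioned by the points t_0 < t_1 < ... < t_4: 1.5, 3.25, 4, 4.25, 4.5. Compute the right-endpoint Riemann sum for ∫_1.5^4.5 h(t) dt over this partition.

171.8125

Subinterval widths: 1.75, 0.75, 0.25, 0.25.
Right endpoints: 3.25, 4, 4.25, 4.5.
h(3.25) = 44.8125, h(4) = 69, h(4.25) = 78.3125, h(4.5) = 88.25.
Sum = Σ Δt_i · h(t_i).
Sum = 171.8125.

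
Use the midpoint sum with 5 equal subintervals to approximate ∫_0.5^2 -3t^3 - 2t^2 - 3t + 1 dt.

Δt = (2 − 0.5)/5 = 0.3.
Midpoints: 0.65, 0.95, 1.25, 1.55, 1.85.
f(0.65) = -2.618875, f(0.95) = -6.227125, f(1.25) = -11.734375, f(1.55) = -19.626625, f(1.85) = -30.389875.
Sum = Δt · [f(0.65) + f(0.95) + f(1.25) + f(1.55) + f(1.85)].
Sum = -21.1790625.

-21.1790625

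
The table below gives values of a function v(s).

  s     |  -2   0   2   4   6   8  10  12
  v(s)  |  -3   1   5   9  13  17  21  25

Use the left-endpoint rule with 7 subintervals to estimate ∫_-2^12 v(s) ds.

126

Δs = 2.
Sum = 2·[(-3) + 1 + 5 + 9 + 13 + 17 + 21] = 126.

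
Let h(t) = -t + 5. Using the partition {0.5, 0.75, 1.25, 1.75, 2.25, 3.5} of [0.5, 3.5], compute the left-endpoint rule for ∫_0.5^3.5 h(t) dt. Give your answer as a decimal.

10.1875

Subinterval widths: 0.25, 0.5, 0.5, 0.5, 1.25.
Left endpoints: 0.5, 0.75, 1.25, 1.75, 2.25.
h(0.5) = 4.5, h(0.75) = 4.25, h(1.25) = 3.75, h(1.75) = 3.25, h(2.25) = 2.75.
Sum = Σ Δt_i · h(t_i).
Sum = 10.1875.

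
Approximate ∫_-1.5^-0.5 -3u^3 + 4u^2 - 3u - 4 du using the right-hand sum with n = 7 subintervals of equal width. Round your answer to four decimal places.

5.6454

Δu = (-0.5 − (-1.5))/7 = 1/7.
Right endpoints: -19/14, -17/14, -15/14, -13/14, -11/14, -9/14, -0.5.
f(-19/14) = 40989/2744, f(-17/14) = 29943/2744, f(-15/14) = 20569/2744, f(-13/14) = 12723/2744, f(-11/14) = 6261/2744, f(-9/14) = 1039/2744, f(-0.5) = -1.125.
Sum = Δu · [f(-19/14) + f(-17/14) + f(-15/14) + ...].
Sum ≈ 5.6454.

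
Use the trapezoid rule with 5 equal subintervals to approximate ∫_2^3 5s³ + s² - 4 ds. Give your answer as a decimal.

Δs = (3 − 2)/5 = 0.2.
f(2) = 40, f(2.2) = 54.08, f(2.4) = 70.88, f(2.6) = 90.64, f(2.8) = 113.6, f(3) = 140.
T_5 = (Δs/2)·[f(s_0) + 2f(s_1) + ... + 2f(s_{4}) + f(s_5)].
Sum = 83.84.

83.84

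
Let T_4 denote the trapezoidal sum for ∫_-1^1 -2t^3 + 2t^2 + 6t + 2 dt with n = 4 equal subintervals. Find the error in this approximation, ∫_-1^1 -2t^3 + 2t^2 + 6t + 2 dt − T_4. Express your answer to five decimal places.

Exact integral: ∫_-1^1 f(t) dt ≈ 5.3333333.
T_4 = 5.5.
Error ≈ 5.3333333 − 5.5 ≈ -0.16667.

-0.16667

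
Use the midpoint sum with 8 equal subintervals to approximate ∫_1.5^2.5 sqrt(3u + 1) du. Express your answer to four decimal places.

2.6407

Δu = (2.5 − 1.5)/8 = 0.125.
Midpoints: 1.5625, 1.6875, 1.8125, 1.9375, 2.0625, 2.1875, 2.3125, 2.4375.
f(1.5625) ≈ 2.3848, f(1.6875) ≈ 2.4622, f(1.8125) ≈ 2.5372, f(1.9375) ≈ 2.6101, f(2.0625) ≈ 2.6810, f(2.1875) ≈ 2.7500, f(2.3125) ≈ 2.8174, f(2.4375) ≈ 2.8831.
Sum = Δu · [f(1.5625) + f(1.6875) + f(1.8125) + ...].
Sum ≈ 2.6407.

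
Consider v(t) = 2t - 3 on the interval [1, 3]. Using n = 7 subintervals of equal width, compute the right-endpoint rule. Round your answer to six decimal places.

Δt = (3 − 1)/7 = 2/7.
Right endpoints: 9/7, 11/7, 13/7, 15/7, 17/7, 19/7, 3.
v(9/7) = -3/7, v(11/7) = 1/7, v(13/7) = 5/7, v(15/7) = 9/7, v(17/7) = 13/7, v(19/7) = 17/7, v(3) = 3.
Sum = Δt · [v(9/7) + v(11/7) + v(13/7) + ...].
Sum ≈ 2.571429.

2.571429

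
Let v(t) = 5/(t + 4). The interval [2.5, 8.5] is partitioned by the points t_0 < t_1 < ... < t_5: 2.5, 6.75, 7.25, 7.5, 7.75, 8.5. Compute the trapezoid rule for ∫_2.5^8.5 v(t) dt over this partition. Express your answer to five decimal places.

3.37739

Subinterval widths: 4.25, 0.5, 0.25, 0.25, 0.75.
v(2.5) = 10/13, v(6.75) = 20/43, v(7.25) = 4/9, v(7.5) = 10/23, v(7.75) = 20/47, v(8.5) = 0.4.
On each subinterval the trapezoid contributes (Δt_i/2)·[v(t_{i-1}) + v(t_i)].
Sum ≈ 3.37739.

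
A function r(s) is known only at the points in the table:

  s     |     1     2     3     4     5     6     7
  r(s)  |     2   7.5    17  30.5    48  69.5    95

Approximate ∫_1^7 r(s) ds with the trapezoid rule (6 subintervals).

221

Δs = 1.
T_6 = (1/2)·[2 + 2·7.5 + 2·17 + 2·30.5 + 2·48 + 2·69.5 + 95] = 221.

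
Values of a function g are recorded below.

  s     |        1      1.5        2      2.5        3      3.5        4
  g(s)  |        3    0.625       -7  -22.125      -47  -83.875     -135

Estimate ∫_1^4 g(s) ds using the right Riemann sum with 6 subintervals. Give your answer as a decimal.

Δs = 0.5.
Sum = 0.5·[0.625 + (-7) + (-22.125) + (-47) + (-83.875) + (-135)] = -147.1875.

-147.1875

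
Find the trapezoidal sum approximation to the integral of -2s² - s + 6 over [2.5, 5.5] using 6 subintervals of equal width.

Δs = (5.5 − 2.5)/6 = 0.5.
f(2.5) = -9, f(3) = -15, f(3.5) = -22, f(4) = -30, f(4.5) = -39, f(5) = -49, f(5.5) = -60.
T_6 = (Δs/2)·[f(s_0) + 2f(s_1) + ... + 2f(s_{5}) + f(s_6)].
Sum = -94.75.

-94.75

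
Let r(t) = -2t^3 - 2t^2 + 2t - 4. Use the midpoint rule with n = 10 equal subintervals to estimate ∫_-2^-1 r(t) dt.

Δt = (-1 − (-2))/10 = 0.1.
Midpoints: -1.95, -1.85, -1.75, -1.65, -1.55, -1.45, -1.35, -1.25, -1.15, -1.05.
r(-1.95) = -0.67525, r(-1.85) = -1.88175, r(-1.75) = -2.90625, r(-1.65) = -3.76075, r(-1.55) = -4.45725, r(-1.45) = -5.00775, r(-1.35) = -5.42425, r(-1.25) = -5.71875, r(-1.15) = -5.90325, r(-1.05) = -5.98975.
Sum = Δt · [r(-1.95) + r(-1.85) + r(-1.75) + ...].
Sum = -4.1725.

-4.1725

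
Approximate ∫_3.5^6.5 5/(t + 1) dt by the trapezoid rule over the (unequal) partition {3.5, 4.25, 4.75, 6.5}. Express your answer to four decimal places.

2.5735

Subinterval widths: 0.75, 0.5, 1.75.
f(3.5) = 10/9, f(4.25) = 20/21, f(4.75) = 20/23, f(6.5) = 2/3.
On each subinterval the trapezoid contributes (Δt_i/2)·[f(t_{i-1}) + f(t_i)].
Sum ≈ 2.5735.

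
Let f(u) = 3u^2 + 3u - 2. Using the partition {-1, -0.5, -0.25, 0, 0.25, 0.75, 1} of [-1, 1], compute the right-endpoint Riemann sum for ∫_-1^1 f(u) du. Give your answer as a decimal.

Subinterval widths: 0.5, 0.25, 0.25, 0.25, 0.5, 0.25.
Right endpoints: -0.5, -0.25, 0, 0.25, 0.75, 1.
f(-0.5) = -2.75, f(-0.25) = -2.5625, f(0) = -2, f(0.25) = -1.0625, f(0.75) = 1.9375, f(1) = 4.
Sum = Σ Δu_i · f(u_i).
Sum = -0.8125.

-0.8125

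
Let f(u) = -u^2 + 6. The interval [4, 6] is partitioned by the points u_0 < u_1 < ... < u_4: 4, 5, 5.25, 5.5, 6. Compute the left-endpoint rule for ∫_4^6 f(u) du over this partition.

-32.265625

Subinterval widths: 1, 0.25, 0.25, 0.5.
Left endpoints: 4, 5, 5.25, 5.5.
f(4) = -10, f(5) = -19, f(5.25) = -21.5625, f(5.5) = -24.25.
Sum = Σ Δu_i · f(u_i).
Sum = -32.265625.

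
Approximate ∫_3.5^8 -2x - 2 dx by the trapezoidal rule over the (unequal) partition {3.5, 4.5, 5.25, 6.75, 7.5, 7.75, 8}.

Subinterval widths: 1, 0.75, 1.5, 0.75, 0.25, 0.25.
f(3.5) = -9, f(4.5) = -11, f(5.25) = -12.5, f(6.75) = -15.5, f(7.5) = -17, f(7.75) = -17.5, f(8) = -18.
On each subinterval the trapezoid contributes (Δx_i/2)·[f(x_{i-1}) + f(x_i)].
Sum = -60.75.

-60.75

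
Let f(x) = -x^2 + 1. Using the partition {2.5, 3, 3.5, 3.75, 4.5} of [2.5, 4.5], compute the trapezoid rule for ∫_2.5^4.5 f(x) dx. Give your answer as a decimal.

-23.28125

Subinterval widths: 0.5, 0.5, 0.25, 0.75.
f(2.5) = -5.25, f(3) = -8, f(3.5) = -11.25, f(3.75) = -13.0625, f(4.5) = -19.25.
On each subinterval the trapezoid contributes (Δx_i/2)·[f(x_{i-1}) + f(x_i)].
Sum = -23.28125.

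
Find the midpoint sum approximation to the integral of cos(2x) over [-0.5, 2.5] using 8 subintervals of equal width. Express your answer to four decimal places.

-0.0601

Δx = (2.5 − (-0.5))/8 = 0.375.
Midpoints: -0.3125, 0.0625, 0.4375, 0.8125, 1.1875, 1.5625, 1.9375, 2.3125.
f(-0.3125) ≈ 0.8110, f(0.0625) ≈ 0.9922, f(0.4375) ≈ 0.6410, f(0.8125) ≈ -0.0542, f(1.1875) ≈ -0.7203, f(1.5625) ≈ -0.9999, f(1.9375) ≈ -0.7429, f(2.3125) ≈ -0.0873.
Sum = Δx · [f(-0.3125) + f(0.0625) + f(0.4375) + ...].
Sum ≈ -0.0601.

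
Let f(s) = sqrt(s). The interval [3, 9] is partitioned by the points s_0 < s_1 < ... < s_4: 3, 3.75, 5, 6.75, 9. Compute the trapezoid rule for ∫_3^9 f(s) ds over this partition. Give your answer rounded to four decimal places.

14.5113

Subinterval widths: 0.75, 1.25, 1.75, 2.25.
f(3) ≈ 1.7321, f(3.75) ≈ 1.9365, f(5) ≈ 2.2361, f(6.75) ≈ 2.5981, f(9) ≈ 3.0000.
On each subinterval the trapezoid contributes (Δs_i/2)·[f(s_{i-1}) + f(s_i)].
Sum ≈ 14.5113.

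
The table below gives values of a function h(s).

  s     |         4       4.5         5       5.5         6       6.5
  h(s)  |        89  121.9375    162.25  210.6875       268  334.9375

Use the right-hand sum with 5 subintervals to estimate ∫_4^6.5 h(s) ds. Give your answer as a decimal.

Δs = 0.5.
Sum = 0.5·[121.9375 + 162.25 + 210.6875 + 268 + 334.9375] = 548.90625.

548.90625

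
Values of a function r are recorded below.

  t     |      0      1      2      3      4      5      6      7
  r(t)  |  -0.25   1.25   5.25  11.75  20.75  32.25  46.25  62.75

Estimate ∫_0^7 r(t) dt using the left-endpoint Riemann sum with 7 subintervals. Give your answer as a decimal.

117.25

Δt = 1.
Sum = 1·[(-0.25) + 1.25 + 5.25 + 11.75 + 20.75 + 32.25 + 46.25] = 117.25.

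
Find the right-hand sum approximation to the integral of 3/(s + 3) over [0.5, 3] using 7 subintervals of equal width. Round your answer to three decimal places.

Δs = (3 − 0.5)/7 = 5/14.
Right endpoints: 6/7, 17/14, 11/7, 27/14, 16/7, 37/14, 3.
f(6/7) = 7/9, f(17/14) = 42/59, f(11/7) = 0.65625, f(27/14) = 14/23, f(16/7) = 21/37, f(37/14) = 42/79, f(3) = 0.5.
Sum = Δs · [f(6/7) + f(17/14) + f(11/7) + ...].
Sum ≈ 1.555.

1.555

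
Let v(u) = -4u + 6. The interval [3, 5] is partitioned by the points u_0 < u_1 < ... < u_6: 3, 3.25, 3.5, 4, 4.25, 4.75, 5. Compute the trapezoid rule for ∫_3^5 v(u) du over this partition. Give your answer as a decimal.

-20

Subinterval widths: 0.25, 0.25, 0.5, 0.25, 0.5, 0.25.
v(3) = -6, v(3.25) = -7, v(3.5) = -8, v(4) = -10, v(4.25) = -11, v(4.75) = -13, v(5) = -14.
On each subinterval the trapezoid contributes (Δu_i/2)·[v(u_{i-1}) + v(u_i)].
Sum = -20.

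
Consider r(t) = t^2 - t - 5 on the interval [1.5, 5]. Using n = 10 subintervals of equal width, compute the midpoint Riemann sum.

Δt = (5 − 1.5)/10 = 0.35.
Midpoints: 1.675, 2.025, 2.375, 2.725, 3.075, 3.425, 3.775, 4.125, 4.475, 4.825.
r(1.675) = -3.869375, r(2.025) = -2.924375, r(2.375) = -1.734375, r(2.725) = -0.299375, r(3.075) = 1.380625, r(3.425) = 3.305625, r(3.775) = 5.475625, r(4.125) = 7.890625, r(4.475) = 10.550625, r(4.825) = 13.455625.
Sum = Δt · [r(1.675) + r(2.025) + r(2.375) + ...].
Sum = 11.6309375.

11.6309375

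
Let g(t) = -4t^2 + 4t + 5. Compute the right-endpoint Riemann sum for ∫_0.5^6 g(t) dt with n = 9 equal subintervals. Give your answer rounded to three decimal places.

Δt = (6 − 0.5)/9 = 11/18.
Right endpoints: 10/9, 31/18, 7/3, 53/18, 32/9, 25/6, 43/9, 97/18, 6.
g(10/9) = 365/81, g(31/18) = 2/81, g(7/3) = -67/9, g(53/18) = -1450/81, g(32/9) = -2539/81, g(25/6) = -430/9, g(43/9) = -5443/81, g(97/18) = -7258/81, g(6) = -115.
Sum = Δt · [g(10/9) + g(31/18) + g(7/3) + ...].
Sum ≈ -227.175.

-227.175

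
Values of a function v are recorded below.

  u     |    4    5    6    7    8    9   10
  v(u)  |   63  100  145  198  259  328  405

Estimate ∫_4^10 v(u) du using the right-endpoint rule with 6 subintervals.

1435

Δu = 1.
Sum = 1·[100 + 145 + 198 + 259 + 328 + 405] = 1435.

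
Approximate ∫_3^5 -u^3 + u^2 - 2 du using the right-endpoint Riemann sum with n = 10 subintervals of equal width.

-115.68

Δu = (5 − 3)/10 = 0.2.
Right endpoints: 3.2, 3.4, 3.6, 3.8, 4, 4.2, 4.4, 4.6, 4.8, 5.
f(3.2) = -24.528, f(3.4) = -29.744, f(3.6) = -35.696, f(3.8) = -42.432, f(4) = -50, f(4.2) = -58.448, f(4.4) = -67.824, f(4.6) = -78.176, f(4.8) = -89.552, f(5) = -102.
Sum = Δu · [f(3.2) + f(3.4) + f(3.6) + ...].
Sum = -115.68.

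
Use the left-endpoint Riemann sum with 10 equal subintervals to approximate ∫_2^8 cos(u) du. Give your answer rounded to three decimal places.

-0.004

Δu = (8 − 2)/10 = 0.6.
Left endpoints: 2, 2.6, 3.2, 3.8, 4.4, 5, 5.6, 6.2, 6.8, 7.4.
f(2) ≈ -0.416, f(2.6) ≈ -0.857, f(3.2) ≈ -0.998, f(3.8) ≈ -0.791, f(4.4) ≈ -0.307, f(5) ≈ 0.284, f(5.6) ≈ 0.776, f(6.2) ≈ 0.997, f(6.8) ≈ 0.869, f(7.4) ≈ 0.439.
Sum = Δu · [f(2) + f(2.6) + f(3.2) + ...].
Sum ≈ -0.004.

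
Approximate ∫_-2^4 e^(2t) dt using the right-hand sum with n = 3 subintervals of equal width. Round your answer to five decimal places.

Δt = (4 − (-2))/3 = 2.
Right endpoints: 0, 2, 4.
f(0) ≈ 1.00000, f(2) ≈ 54.59815, f(4) ≈ 2980.95799.
Sum = Δt · [f(0) + f(2) + f(4)].
Sum ≈ 6073.11227.

6073.11227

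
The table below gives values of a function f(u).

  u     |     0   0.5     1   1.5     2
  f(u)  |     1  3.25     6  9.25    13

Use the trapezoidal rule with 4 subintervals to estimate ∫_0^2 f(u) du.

12.75

Δu = 0.5.
T_4 = (0.5/2)·[1 + 2·3.25 + 2·6 + 2·9.25 + 13] = 12.75.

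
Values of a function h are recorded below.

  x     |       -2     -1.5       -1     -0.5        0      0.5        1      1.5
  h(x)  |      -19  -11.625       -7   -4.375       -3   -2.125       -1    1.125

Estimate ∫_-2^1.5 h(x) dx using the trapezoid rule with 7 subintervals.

-19.03125

Δx = 0.5.
T_7 = (0.5/2)·[(-19) + 2·(-11.625) + 2·(-7) + 2·(-4.375) + 2·(-3) + 2·(-2.125) + 2·(-1) + 1.125] = -19.03125.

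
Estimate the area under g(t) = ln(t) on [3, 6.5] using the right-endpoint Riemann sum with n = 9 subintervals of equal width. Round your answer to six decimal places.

5.518960

Δt = (6.5 − 3)/9 = 7/18.
Right endpoints: 61/18, 34/9, 25/6, 41/9, 89/18, 16/3, 103/18, 55/9, 6.5.
g(61/18) ≈ 1.220502, g(34/9) ≈ 1.329136, g(25/6) ≈ 1.427116, g(41/9) ≈ 1.516347, g(89/18) ≈ 1.598265, g(16/3) ≈ 1.673976, g(103/18) ≈ 1.744357, g(55/9) ≈ 1.810109, g(6.5) ≈ 1.871802.
Sum = Δt · [g(61/18) + g(34/9) + g(25/6) + ...].
Sum ≈ 5.518960.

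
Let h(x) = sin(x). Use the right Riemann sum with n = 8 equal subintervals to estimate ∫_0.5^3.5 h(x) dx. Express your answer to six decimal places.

Δx = (3.5 − 0.5)/8 = 0.375.
Right endpoints: 0.875, 1.25, 1.625, 2, 2.375, 2.75, 3.125, 3.5.
h(0.875) ≈ 0.767544, h(1.25) ≈ 0.948985, h(1.625) ≈ 0.998531, h(2) ≈ 0.909297, h(2.375) ≈ 0.693685, h(2.75) ≈ 0.381661, h(3.125) ≈ 0.016592, h(3.5) ≈ -0.350783.
Sum = Δx · [h(0.875) + h(1.25) + h(1.625) + ...].
Sum ≈ 1.637067.

1.637067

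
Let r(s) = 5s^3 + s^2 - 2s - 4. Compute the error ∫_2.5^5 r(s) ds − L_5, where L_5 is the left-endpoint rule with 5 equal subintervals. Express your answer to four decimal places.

134.1927

Exact integral: ∫_2.5^5 r(s) ds ≈ 740.130208.
L_5 = 605.9375.
Error ≈ 740.130208 − 605.9375 ≈ 134.1927.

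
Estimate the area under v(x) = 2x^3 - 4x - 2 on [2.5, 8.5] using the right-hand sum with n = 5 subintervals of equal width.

3197.82

Δx = (8.5 − 2.5)/5 = 1.2.
Right endpoints: 3.7, 4.9, 6.1, 7.3, 8.5.
v(3.7) = 84.506, v(4.9) = 213.698, v(6.1) = 427.562, v(7.3) = 746.834, v(8.5) = 1192.25.
Sum = Δx · [v(3.7) + v(4.9) + v(6.1) + v(7.3) + v(8.5)].
Sum = 3197.82.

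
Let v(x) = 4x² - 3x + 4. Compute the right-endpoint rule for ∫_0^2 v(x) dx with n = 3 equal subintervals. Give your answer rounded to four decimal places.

16.5926

Δx = (2 − 0)/3 = 2/3.
Right endpoints: 2/3, 4/3, 2.
v(2/3) = 34/9, v(4/3) = 64/9, v(2) = 14.
Sum = Δx · [v(2/3) + v(4/3) + v(2)].
Sum ≈ 16.5926.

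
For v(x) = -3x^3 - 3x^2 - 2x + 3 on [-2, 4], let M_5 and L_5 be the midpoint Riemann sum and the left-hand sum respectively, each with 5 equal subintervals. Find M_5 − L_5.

-132.48

M_5 = -237.36.
L_5 = -104.88.
M_5 − L_5 = -132.48.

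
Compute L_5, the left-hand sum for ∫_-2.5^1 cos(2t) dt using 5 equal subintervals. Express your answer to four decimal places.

Δt = (1 − (-2.5))/5 = 0.7.
Left endpoints: -2.5, -1.8, -1.1, -0.4, 0.3.
f(-2.5) ≈ 0.2837, f(-1.8) ≈ -0.8968, f(-1.1) ≈ -0.5885, f(-0.4) ≈ 0.6967, f(0.3) ≈ 0.8253.
Sum = Δt · [f(-2.5) + f(-1.8) + f(-1.1) + f(-0.4) + f(0.3)].
Sum ≈ 0.2243.

0.2243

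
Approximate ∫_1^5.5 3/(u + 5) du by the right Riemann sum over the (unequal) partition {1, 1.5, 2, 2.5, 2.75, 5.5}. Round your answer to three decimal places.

Subinterval widths: 0.5, 0.5, 0.5, 0.25, 2.75.
Right endpoints: 1.5, 2, 2.5, 2.75, 5.5.
f(1.5) = 6/13, f(2) = 3/7, f(2.5) = 0.4, f(2.75) = 12/31, f(5.5) = 2/7.
Sum = Σ Δu_i · f(u_i).
Sum ≈ 1.528.

1.528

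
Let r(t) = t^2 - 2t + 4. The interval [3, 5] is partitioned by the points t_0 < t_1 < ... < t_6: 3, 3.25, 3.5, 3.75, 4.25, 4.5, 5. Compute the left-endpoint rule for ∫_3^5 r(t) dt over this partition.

Subinterval widths: 0.25, 0.25, 0.25, 0.5, 0.25, 0.5.
Left endpoints: 3, 3.25, 3.5, 3.75, 4.25, 4.5.
r(3) = 7, r(3.25) = 8.0625, r(3.5) = 9.25, r(3.75) = 10.5625, r(4.25) = 13.5625, r(4.5) = 15.25.
Sum = Σ Δt_i · r(t_i).
Sum = 22.375.

22.375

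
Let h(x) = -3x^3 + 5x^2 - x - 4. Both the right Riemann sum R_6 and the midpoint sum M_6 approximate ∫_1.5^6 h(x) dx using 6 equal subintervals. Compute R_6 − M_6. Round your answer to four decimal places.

-195.8027

R_6 = -838.44140625.
M_6 ≈ -642.638672.
R_6 − M_6 ≈ -195.8027.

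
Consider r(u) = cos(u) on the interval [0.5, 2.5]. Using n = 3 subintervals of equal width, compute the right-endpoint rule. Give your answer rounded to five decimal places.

Δu = (2.5 − 0.5)/3 = 2/3.
Right endpoints: 7/6, 11/6, 2.5.
r(7/6) ≈ 0.39322, r(11/6) ≈ -0.25953, r(2.5) ≈ -0.80114.
Sum = Δu · [r(7/6) + r(11/6) + r(2.5)].
Sum ≈ -0.44497.

-0.44497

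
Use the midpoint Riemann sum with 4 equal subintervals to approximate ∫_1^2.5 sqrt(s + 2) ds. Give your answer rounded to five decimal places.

Δs = (2.5 − 1)/4 = 0.375.
Midpoints: 1.1875, 1.5625, 1.9375, 2.3125.
f(1.1875) ≈ 1.78536, f(1.5625) ≈ 1.88746, f(1.9375) ≈ 1.98431, f(2.3125) ≈ 2.07666.
Sum = Δs · [f(1.1875) + f(1.5625) + f(1.9375) + f(2.3125)].
Sum ≈ 2.90017.

2.90017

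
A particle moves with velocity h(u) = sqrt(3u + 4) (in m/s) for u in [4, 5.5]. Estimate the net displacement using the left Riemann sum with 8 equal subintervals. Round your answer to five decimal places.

Δu = (5.5 − 4)/8 = 0.1875.
Left endpoints: 4, 4.1875, 4.375, 4.5625, 4.75, 4.9375, 5.125, 5.3125.
h(4) ≈ 4.00000, h(4.1875) ≈ 4.06971, h(4.375) ≈ 4.13824, h(4.5625) ≈ 4.20565, h(4.75) ≈ 4.27200, h(4.9375) ≈ 4.33734, h(5.125) ≈ 4.40170, h(5.3125) ≈ 4.46514.
Sum = Δu · [h(4) + h(4.1875) + h(4.375) + ...].
Sum ≈ 6.35433.

6.35433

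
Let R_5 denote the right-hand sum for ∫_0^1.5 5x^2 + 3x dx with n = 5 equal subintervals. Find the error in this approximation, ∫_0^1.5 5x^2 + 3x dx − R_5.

-2.475

Exact integral: ∫_0^1.5 f(x) dx = 9.
R_5 = 11.475.
Error = 9 − 11.475 = -2.475.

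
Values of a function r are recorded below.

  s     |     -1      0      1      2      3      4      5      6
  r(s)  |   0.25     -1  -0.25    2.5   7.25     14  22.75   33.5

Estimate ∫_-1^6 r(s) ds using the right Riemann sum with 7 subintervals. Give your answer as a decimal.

Δs = 1.
Sum = 1·[(-1) + (-0.25) + 2.5 + 7.25 + 14 + 22.75 + 33.5] = 78.75.

78.75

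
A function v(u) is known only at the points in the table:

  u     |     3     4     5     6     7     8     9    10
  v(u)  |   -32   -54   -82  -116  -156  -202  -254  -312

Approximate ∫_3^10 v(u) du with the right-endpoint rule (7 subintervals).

Δu = 1.
Sum = 1·[(-54) + (-82) + (-116) + (-156) + (-202) + (-254) + (-312)] = -1176.

-1176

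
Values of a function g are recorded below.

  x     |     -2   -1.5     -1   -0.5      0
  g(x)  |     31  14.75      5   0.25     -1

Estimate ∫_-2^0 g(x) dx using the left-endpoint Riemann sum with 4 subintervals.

25.5

Δx = 0.5.
Sum = 0.5·[31 + 14.75 + 5 + 0.25] = 25.5.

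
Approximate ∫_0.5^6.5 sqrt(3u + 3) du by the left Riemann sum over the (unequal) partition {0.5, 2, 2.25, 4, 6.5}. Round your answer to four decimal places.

Subinterval widths: 1.5, 0.25, 1.75, 2.5.
Left endpoints: 0.5, 2, 2.25, 4.
f(0.5) ≈ 2.1213, f(2) ≈ 3.0000, f(2.25) ≈ 3.1225, f(4) ≈ 3.8730.
Sum = Σ Δu_i · f(u_i).
Sum ≈ 19.0788.

19.0788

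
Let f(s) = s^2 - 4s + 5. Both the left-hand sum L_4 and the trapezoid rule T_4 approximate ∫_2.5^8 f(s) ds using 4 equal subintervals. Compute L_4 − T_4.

L_4 = 54.61328125.
T_4 = 79.19140625.
L_4 − T_4 = -24.578125.

-24.578125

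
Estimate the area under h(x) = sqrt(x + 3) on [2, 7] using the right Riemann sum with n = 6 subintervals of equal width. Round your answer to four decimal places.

14.0104

Δx = (7 − 2)/6 = 5/6.
Right endpoints: 17/6, 11/3, 4.5, 16/3, 37/6, 7.
h(17/6) ≈ 2.4152, h(11/3) ≈ 2.5820, h(4.5) ≈ 2.7386, h(16/3) ≈ 2.8868, h(37/6) ≈ 3.0277, h(7) ≈ 3.1623.
Sum = Δx · [h(17/6) + h(11/3) + h(4.5) + ...].
Sum ≈ 14.0104.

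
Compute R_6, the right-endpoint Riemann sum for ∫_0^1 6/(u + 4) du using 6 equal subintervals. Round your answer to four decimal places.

Δu = (1 − 0)/6 = 1/6.
Right endpoints: 1/6, 1/3, 0.5, 2/3, 5/6, 1.
f(1/6) = 1.44, f(1/3) = 18/13, f(0.5) = 4/3, f(2/3) = 9/7, f(5/6) = 36/29, f(1) = 1.2.
Sum = Δu · [f(1/6) + f(1/3) + f(0.5) + ...].
Sum ≈ 1.3142.

1.3142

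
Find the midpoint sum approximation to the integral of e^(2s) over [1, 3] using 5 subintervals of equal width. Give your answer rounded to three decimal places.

192.836

Δs = (3 − 1)/5 = 0.4.
Midpoints: 1.2, 1.6, 2, 2.4, 2.8.
f(1.2) ≈ 11.023, f(1.6) ≈ 24.533, f(2) ≈ 54.598, f(2.4) ≈ 121.510, f(2.8) ≈ 270.426.
Sum = Δs · [f(1.2) + f(1.6) + f(2) + f(2.4) + f(2.8)].
Sum ≈ 192.836.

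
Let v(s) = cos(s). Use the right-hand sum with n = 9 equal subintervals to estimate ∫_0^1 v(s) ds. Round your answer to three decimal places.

Δs = (1 − 0)/9 = 1/9.
Right endpoints: 1/9, 2/9, 1/3, 4/9, 5/9, 2/3, 7/9, 8/9, 1.
v(1/9) ≈ 0.994, v(2/9) ≈ 0.975, v(1/3) ≈ 0.945, v(4/9) ≈ 0.903, v(5/9) ≈ 0.850, v(2/3) ≈ 0.786, v(7/9) ≈ 0.712, v(8/9) ≈ 0.630, v(1) ≈ 0.540.
Sum = Δs · [v(1/9) + v(2/9) + v(1/3) + ...].
Sum ≈ 0.815.

0.815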